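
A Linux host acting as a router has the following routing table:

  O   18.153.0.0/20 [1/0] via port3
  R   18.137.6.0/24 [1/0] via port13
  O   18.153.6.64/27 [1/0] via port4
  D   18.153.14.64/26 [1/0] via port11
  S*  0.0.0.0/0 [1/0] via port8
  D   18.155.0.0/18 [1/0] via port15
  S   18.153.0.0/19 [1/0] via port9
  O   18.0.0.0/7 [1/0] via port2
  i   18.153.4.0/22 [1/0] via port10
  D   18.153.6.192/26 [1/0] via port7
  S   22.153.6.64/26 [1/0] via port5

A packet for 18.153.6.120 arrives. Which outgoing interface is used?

port10

Routes whose prefix contains 18.153.6.120:
  0.0.0.0/0 (default, matches everything) -> port8
  18.0.0.0/7 (18.0.0.0 - 19.255.255.255) -> port2
  18.153.0.0/19 (18.153.0.0 - 18.153.31.255) -> port9
  18.153.0.0/20 (18.153.0.0 - 18.153.15.255) -> port3
  18.153.4.0/22 (18.153.4.0 - 18.153.7.255) -> port10
More-specific entries that do NOT match:
  18.153.6.64/27 (18.153.6.64 - 18.153.6.95) does not contain 18.153.6.120
  18.153.14.64/26 (18.153.14.64 - 18.153.14.127) does not contain 18.153.6.120
  18.153.6.192/26 (18.153.6.192 - 18.153.6.255) does not contain 18.153.6.120
  22.153.6.64/26 (22.153.6.64 - 22.153.6.127) does not contain 18.153.6.120
  18.137.6.0/24 (18.137.6.0 - 18.137.6.255) does not contain 18.153.6.120
Longest matching prefix is /22 -> interface port10.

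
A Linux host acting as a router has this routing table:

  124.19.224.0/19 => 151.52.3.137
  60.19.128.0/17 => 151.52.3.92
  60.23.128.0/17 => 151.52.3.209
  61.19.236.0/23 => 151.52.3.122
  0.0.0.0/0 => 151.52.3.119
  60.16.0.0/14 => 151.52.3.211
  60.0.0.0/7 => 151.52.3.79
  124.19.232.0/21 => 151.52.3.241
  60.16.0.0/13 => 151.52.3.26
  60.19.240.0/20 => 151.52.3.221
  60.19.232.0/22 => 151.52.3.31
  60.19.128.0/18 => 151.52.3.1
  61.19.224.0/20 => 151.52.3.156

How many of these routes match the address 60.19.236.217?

5

Prefixes containing 60.19.236.217:
  0.0.0.0/0 (default, matches everything)
  60.0.0.0/7 (60.0.0.0 - 61.255.255.255)
  60.16.0.0/13 (60.16.0.0 - 60.23.255.255)
  60.16.0.0/14 (60.16.0.0 - 60.19.255.255)
  60.19.128.0/17 (60.19.128.0 - 60.19.255.255)
Total matching entries: 5.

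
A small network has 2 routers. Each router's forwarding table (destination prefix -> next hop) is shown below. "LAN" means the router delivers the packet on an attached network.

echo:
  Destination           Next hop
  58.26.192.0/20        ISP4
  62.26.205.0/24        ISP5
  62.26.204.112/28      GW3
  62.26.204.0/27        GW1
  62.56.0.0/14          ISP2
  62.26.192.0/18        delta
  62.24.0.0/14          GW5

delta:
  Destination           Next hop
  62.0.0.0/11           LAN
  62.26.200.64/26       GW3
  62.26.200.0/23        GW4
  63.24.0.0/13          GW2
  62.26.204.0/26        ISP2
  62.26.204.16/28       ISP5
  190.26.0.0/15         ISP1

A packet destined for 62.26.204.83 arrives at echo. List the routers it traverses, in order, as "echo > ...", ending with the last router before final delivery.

echo > delta

At echo: longest match for 62.26.204.83 is 62.26.192.0/18 -> delta
At delta: longest match for 62.26.204.83 is 62.0.0.0/11 -> LAN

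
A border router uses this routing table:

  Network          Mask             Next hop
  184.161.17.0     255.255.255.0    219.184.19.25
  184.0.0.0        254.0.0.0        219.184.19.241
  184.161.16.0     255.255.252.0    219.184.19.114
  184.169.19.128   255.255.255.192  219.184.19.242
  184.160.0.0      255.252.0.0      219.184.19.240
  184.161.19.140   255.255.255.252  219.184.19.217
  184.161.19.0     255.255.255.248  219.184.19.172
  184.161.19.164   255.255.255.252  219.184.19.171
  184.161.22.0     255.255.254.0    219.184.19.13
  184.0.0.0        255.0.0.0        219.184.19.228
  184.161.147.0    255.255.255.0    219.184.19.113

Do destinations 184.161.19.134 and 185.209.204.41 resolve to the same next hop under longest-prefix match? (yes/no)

no

184.161.19.134: longest match 184.161.16.0/22 -> 219.184.19.114
185.209.204.41: longest match 184.0.0.0/7 -> 219.184.19.241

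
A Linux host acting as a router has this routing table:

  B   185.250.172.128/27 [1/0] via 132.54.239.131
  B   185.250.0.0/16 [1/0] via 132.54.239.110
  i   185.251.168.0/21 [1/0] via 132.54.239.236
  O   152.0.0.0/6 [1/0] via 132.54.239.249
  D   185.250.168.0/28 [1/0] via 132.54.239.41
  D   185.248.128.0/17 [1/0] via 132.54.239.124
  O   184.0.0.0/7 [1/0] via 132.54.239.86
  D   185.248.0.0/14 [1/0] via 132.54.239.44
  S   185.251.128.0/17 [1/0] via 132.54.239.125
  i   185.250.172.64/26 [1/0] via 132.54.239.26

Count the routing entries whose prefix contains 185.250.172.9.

3

Prefixes containing 185.250.172.9:
  184.0.0.0/7 (184.0.0.0 - 185.255.255.255)
  185.248.0.0/14 (185.248.0.0 - 185.251.255.255)
  185.250.0.0/16 (185.250.0.0 - 185.250.255.255)
Total matching entries: 3.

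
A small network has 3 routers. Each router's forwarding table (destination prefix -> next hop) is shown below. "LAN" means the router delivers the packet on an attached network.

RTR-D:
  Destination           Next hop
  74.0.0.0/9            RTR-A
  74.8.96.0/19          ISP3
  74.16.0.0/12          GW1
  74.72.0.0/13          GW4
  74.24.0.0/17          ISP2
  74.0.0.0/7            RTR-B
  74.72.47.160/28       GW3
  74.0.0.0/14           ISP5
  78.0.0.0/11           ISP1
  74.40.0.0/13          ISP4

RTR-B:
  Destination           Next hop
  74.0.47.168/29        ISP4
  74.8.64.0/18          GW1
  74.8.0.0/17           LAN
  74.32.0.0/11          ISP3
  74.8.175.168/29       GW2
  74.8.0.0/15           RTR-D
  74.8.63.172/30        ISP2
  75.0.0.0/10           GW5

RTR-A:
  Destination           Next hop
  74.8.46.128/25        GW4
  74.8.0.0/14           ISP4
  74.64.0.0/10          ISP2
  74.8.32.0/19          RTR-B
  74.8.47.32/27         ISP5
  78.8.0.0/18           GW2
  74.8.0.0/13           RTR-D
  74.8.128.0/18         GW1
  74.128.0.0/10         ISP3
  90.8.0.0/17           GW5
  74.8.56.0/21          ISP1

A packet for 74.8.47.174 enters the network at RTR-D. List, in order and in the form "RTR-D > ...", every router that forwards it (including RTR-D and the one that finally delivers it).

At RTR-D: longest match for 74.8.47.174 is 74.0.0.0/9 -> RTR-A
At RTR-A: longest match for 74.8.47.174 is 74.8.32.0/19 -> RTR-B
At RTR-B: longest match for 74.8.47.174 is 74.8.0.0/17 -> LAN

RTR-D > RTR-A > RTR-B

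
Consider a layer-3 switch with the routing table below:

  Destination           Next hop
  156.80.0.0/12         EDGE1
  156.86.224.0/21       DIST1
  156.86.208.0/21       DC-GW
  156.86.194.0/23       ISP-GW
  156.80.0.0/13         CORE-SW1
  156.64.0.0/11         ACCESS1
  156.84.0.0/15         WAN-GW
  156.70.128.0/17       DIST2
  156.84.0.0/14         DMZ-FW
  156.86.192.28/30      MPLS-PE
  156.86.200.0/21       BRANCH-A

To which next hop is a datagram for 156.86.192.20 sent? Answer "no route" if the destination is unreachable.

DMZ-FW

Routes whose prefix contains 156.86.192.20:
  156.64.0.0/11 (156.64.0.0 - 156.95.255.255) -> ACCESS1
  156.80.0.0/12 (156.80.0.0 - 156.95.255.255) -> EDGE1
  156.80.0.0/13 (156.80.0.0 - 156.87.255.255) -> CORE-SW1
  156.84.0.0/14 (156.84.0.0 - 156.87.255.255) -> DMZ-FW
More-specific entries that do NOT match:
  156.86.192.28/30 (156.86.192.28 - 156.86.192.31) does not contain 156.86.192.20
  156.86.194.0/23 (156.86.194.0 - 156.86.195.255) does not contain 156.86.192.20
  156.86.224.0/21 (156.86.224.0 - 156.86.231.255) does not contain 156.86.192.20
  156.86.208.0/21 (156.86.208.0 - 156.86.215.255) does not contain 156.86.192.20
  156.86.200.0/21 (156.86.200.0 - 156.86.207.255) does not contain 156.86.192.20
  156.70.128.0/17 (156.70.128.0 - 156.70.255.255) does not contain 156.86.192.20
  156.84.0.0/15 (156.84.0.0 - 156.85.255.255) does not contain 156.86.192.20
Longest matching prefix is /14 -> next hop DMZ-FW.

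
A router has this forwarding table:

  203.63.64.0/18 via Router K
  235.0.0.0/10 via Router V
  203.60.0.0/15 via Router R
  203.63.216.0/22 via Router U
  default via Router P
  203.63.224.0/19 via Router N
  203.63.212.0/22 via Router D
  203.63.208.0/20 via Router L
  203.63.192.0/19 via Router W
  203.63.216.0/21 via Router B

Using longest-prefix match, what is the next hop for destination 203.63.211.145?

Routes whose prefix contains 203.63.211.145:
  0.0.0.0/0 (default, matches everything) -> Router P
  203.63.192.0/19 (203.63.192.0 - 203.63.223.255) -> Router W
  203.63.208.0/20 (203.63.208.0 - 203.63.223.255) -> Router L
More-specific entries that do NOT match:
  203.63.216.0/22 (203.63.216.0 - 203.63.219.255) does not contain 203.63.211.145
  203.63.212.0/22 (203.63.212.0 - 203.63.215.255) does not contain 203.63.211.145
  203.63.216.0/21 (203.63.216.0 - 203.63.223.255) does not contain 203.63.211.145
Longest matching prefix is /20 -> next hop Router L.

Router L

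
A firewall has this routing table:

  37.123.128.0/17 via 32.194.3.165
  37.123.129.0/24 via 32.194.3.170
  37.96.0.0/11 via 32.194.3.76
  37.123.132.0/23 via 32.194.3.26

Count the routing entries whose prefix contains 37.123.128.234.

2

Prefixes containing 37.123.128.234:
  37.96.0.0/11 (37.96.0.0 - 37.127.255.255)
  37.123.128.0/17 (37.123.128.0 - 37.123.255.255)
Total matching entries: 2.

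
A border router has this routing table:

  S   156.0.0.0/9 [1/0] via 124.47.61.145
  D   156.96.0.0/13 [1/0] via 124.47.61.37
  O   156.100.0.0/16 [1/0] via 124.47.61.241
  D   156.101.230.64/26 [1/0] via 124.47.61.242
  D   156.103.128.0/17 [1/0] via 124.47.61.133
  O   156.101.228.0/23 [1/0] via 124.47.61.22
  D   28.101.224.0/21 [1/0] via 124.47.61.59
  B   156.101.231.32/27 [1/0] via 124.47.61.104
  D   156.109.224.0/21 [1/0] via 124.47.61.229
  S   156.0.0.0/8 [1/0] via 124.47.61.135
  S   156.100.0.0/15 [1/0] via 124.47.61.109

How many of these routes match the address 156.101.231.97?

4

Prefixes containing 156.101.231.97:
  156.0.0.0/8 (156.0.0.0 - 156.255.255.255)
  156.0.0.0/9 (156.0.0.0 - 156.127.255.255)
  156.96.0.0/13 (156.96.0.0 - 156.103.255.255)
  156.100.0.0/15 (156.100.0.0 - 156.101.255.255)
Total matching entries: 4.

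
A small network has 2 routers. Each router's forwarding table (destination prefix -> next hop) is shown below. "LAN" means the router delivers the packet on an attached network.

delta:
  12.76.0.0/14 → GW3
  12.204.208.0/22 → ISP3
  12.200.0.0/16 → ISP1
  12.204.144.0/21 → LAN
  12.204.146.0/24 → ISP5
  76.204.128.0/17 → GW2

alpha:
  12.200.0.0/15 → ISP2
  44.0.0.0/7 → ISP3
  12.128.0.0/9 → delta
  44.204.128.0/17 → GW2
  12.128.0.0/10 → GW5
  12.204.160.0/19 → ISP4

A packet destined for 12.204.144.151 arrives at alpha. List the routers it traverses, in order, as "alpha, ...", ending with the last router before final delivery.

At alpha: longest match for 12.204.144.151 is 12.128.0.0/9 -> delta
At delta: longest match for 12.204.144.151 is 12.204.144.0/21 -> LAN

alpha, delta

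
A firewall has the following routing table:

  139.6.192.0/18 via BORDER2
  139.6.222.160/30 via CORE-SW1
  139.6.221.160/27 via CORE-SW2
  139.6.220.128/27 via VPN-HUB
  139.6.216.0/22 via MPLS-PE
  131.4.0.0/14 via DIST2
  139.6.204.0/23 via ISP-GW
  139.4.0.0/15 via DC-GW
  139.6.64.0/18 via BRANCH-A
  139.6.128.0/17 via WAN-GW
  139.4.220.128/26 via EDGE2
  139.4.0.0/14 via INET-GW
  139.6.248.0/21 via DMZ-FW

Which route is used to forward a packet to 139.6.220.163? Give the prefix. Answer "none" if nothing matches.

Entries matching 139.6.220.163:
  139.4.0.0/14 (139.4.0.0 - 139.7.255.255)
  139.6.128.0/17 (139.6.128.0 - 139.6.255.255)
  139.6.192.0/18 (139.6.192.0 - 139.6.255.255)
Most specific is 139.6.192.0/18.

139.6.192.0/18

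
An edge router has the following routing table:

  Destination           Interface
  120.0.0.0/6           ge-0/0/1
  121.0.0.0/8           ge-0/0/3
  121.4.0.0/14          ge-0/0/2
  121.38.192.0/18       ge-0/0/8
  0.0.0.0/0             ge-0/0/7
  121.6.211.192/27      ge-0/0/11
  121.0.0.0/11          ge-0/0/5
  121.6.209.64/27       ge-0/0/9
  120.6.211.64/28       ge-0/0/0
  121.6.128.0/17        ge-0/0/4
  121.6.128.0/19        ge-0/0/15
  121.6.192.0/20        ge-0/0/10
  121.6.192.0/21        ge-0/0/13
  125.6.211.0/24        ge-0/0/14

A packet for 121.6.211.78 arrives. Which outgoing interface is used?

ge-0/0/4

Routes whose prefix contains 121.6.211.78:
  0.0.0.0/0 (default, matches everything) -> ge-0/0/7
  120.0.0.0/6 (120.0.0.0 - 123.255.255.255) -> ge-0/0/1
  121.0.0.0/8 (121.0.0.0 - 121.255.255.255) -> ge-0/0/3
  121.0.0.0/11 (121.0.0.0 - 121.31.255.255) -> ge-0/0/5
  121.4.0.0/14 (121.4.0.0 - 121.7.255.255) -> ge-0/0/2
  121.6.128.0/17 (121.6.128.0 - 121.6.255.255) -> ge-0/0/4
More-specific entries that do NOT match:
  120.6.211.64/28 (120.6.211.64 - 120.6.211.79) does not contain 121.6.211.78
  121.6.211.192/27 (121.6.211.192 - 121.6.211.223) does not contain 121.6.211.78
  121.6.209.64/27 (121.6.209.64 - 121.6.209.95) does not contain 121.6.211.78
  125.6.211.0/24 (125.6.211.0 - 125.6.211.255) does not contain 121.6.211.78
  121.6.192.0/21 (121.6.192.0 - 121.6.199.255) does not contain 121.6.211.78
  121.6.192.0/20 (121.6.192.0 - 121.6.207.255) does not contain 121.6.211.78
  121.6.128.0/19 (121.6.128.0 - 121.6.159.255) does not contain 121.6.211.78
  121.38.192.0/18 (121.38.192.0 - 121.38.255.255) does not contain 121.6.211.78
Longest matching prefix is /17 -> interface ge-0/0/4.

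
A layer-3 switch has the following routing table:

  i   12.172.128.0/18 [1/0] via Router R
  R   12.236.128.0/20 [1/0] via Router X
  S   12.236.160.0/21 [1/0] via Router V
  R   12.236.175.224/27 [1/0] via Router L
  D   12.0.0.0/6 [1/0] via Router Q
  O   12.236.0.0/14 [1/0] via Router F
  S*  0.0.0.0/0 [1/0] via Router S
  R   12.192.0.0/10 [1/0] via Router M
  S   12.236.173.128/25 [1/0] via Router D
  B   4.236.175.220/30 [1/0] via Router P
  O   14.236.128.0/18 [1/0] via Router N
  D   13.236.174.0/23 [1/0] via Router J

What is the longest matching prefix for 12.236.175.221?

12.236.0.0/14

Entries matching 12.236.175.221:
  0.0.0.0/0 (default, matches everything)
  12.0.0.0/6 (12.0.0.0 - 15.255.255.255)
  12.192.0.0/10 (12.192.0.0 - 12.255.255.255)
  12.236.0.0/14 (12.236.0.0 - 12.239.255.255)
Most specific is 12.236.0.0/14.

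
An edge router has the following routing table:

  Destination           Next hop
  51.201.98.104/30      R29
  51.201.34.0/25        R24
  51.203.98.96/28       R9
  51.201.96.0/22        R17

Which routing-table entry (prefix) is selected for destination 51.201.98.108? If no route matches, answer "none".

51.201.96.0/22

Entries matching 51.201.98.108:
  51.201.96.0/22 (51.201.96.0 - 51.201.99.255)
Most specific is 51.201.96.0/22.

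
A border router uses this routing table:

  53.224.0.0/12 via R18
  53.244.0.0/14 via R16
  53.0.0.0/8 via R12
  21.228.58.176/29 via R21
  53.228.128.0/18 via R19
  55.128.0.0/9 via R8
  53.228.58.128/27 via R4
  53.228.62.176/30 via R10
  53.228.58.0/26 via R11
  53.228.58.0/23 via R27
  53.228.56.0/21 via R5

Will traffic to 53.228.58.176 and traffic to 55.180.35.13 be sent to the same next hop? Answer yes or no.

no

53.228.58.176: longest match 53.228.58.0/23 -> R27
55.180.35.13: longest match 55.128.0.0/9 -> R8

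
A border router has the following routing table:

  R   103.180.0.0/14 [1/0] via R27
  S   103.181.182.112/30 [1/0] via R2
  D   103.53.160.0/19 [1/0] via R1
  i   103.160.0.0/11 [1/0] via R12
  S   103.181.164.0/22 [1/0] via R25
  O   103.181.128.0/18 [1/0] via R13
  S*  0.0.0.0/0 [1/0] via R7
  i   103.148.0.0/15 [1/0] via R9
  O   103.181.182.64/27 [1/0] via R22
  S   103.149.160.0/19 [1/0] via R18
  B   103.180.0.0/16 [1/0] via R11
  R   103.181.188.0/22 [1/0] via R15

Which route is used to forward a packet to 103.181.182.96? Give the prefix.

Entries matching 103.181.182.96:
  0.0.0.0/0 (default, matches everything)
  103.160.0.0/11 (103.160.0.0 - 103.191.255.255)
  103.180.0.0/14 (103.180.0.0 - 103.183.255.255)
  103.181.128.0/18 (103.181.128.0 - 103.181.191.255)
Most specific is 103.181.128.0/18.

103.181.128.0/18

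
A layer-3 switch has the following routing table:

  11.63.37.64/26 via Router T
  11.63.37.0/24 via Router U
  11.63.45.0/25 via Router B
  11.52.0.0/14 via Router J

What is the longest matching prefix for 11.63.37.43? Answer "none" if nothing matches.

Entries matching 11.63.37.43:
  11.63.37.0/24 (11.63.37.0 - 11.63.37.255)
Most specific is 11.63.37.0/24.

11.63.37.0/24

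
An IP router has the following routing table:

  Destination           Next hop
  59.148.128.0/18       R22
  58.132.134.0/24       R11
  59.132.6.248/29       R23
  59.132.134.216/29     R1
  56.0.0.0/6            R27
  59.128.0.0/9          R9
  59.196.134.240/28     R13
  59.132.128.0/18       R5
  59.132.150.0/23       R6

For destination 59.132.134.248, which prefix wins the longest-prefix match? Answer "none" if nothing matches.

Entries matching 59.132.134.248:
  56.0.0.0/6 (56.0.0.0 - 59.255.255.255)
  59.128.0.0/9 (59.128.0.0 - 59.255.255.255)
  59.132.128.0/18 (59.132.128.0 - 59.132.191.255)
Most specific is 59.132.128.0/18.

59.132.128.0/18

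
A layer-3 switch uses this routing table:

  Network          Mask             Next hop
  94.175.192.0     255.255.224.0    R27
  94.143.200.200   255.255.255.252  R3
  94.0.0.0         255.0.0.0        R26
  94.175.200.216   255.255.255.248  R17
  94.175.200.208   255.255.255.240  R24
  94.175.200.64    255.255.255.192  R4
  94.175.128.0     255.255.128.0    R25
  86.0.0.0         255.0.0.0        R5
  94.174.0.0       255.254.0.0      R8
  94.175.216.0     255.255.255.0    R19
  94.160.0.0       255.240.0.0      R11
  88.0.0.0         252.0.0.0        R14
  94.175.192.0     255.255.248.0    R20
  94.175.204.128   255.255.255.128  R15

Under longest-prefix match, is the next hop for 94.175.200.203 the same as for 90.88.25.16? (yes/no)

no

94.175.200.203: longest match 94.175.192.0/19 -> R27
90.88.25.16: longest match 88.0.0.0/6 -> R14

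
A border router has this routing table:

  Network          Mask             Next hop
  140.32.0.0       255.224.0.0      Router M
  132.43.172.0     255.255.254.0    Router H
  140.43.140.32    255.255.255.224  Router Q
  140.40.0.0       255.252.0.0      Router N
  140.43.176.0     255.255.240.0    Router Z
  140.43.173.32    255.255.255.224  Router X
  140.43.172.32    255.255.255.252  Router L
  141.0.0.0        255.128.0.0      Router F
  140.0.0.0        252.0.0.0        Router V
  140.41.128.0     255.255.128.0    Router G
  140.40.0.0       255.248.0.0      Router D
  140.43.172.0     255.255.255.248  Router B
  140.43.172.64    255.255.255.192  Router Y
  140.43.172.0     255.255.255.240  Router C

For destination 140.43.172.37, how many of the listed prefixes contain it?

4

Prefixes containing 140.43.172.37:
  140.0.0.0/6 (140.0.0.0 - 143.255.255.255)
  140.32.0.0/11 (140.32.0.0 - 140.63.255.255)
  140.40.0.0/13 (140.40.0.0 - 140.47.255.255)
  140.40.0.0/14 (140.40.0.0 - 140.43.255.255)
Total matching entries: 4.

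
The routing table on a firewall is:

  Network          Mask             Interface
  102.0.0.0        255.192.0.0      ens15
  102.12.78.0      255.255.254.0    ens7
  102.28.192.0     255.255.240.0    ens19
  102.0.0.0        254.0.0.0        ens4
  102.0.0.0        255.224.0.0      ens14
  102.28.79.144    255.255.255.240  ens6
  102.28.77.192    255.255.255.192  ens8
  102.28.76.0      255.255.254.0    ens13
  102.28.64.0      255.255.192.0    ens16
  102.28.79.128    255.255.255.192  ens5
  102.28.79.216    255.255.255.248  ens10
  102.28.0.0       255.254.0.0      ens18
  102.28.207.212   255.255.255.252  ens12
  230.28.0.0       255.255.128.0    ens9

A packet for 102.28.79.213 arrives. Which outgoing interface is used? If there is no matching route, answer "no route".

Routes whose prefix contains 102.28.79.213:
  102.0.0.0/7 (102.0.0.0 - 103.255.255.255) -> ens4
  102.0.0.0/10 (102.0.0.0 - 102.63.255.255) -> ens15
  102.0.0.0/11 (102.0.0.0 - 102.31.255.255) -> ens14
  102.28.0.0/15 (102.28.0.0 - 102.29.255.255) -> ens18
  102.28.64.0/18 (102.28.64.0 - 102.28.127.255) -> ens16
More-specific entries that do NOT match:
  102.28.207.212/30 (102.28.207.212 - 102.28.207.215) does not contain 102.28.79.213
  102.28.79.216/29 (102.28.79.216 - 102.28.79.223) does not contain 102.28.79.213
  102.28.79.144/28 (102.28.79.144 - 102.28.79.159) does not contain 102.28.79.213
  102.28.77.192/26 (102.28.77.192 - 102.28.77.255) does not contain 102.28.79.213
  102.28.79.128/26 (102.28.79.128 - 102.28.79.191) does not contain 102.28.79.213
  102.12.78.0/23 (102.12.78.0 - 102.12.79.255) does not contain 102.28.79.213
  102.28.76.0/23 (102.28.76.0 - 102.28.77.255) does not contain 102.28.79.213
  102.28.192.0/20 (102.28.192.0 - 102.28.207.255) does not contain 102.28.79.213
Longest matching prefix is /18 -> interface ens16.

ens16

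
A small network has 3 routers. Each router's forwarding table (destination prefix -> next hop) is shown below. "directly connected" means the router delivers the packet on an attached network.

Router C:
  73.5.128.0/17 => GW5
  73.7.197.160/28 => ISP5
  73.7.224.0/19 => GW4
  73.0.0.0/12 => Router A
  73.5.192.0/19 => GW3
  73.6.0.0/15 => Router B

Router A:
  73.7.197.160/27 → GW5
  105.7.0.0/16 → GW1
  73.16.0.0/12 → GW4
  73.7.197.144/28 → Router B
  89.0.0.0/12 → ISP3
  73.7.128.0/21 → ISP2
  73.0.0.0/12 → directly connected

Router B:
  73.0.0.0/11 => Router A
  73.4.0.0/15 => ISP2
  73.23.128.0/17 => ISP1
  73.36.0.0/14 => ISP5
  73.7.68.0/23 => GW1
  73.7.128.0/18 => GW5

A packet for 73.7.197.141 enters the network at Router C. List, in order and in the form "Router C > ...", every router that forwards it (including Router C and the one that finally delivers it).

Router C > Router B > Router A

At Router C: longest match for 73.7.197.141 is 73.6.0.0/15 -> Router B
At Router B: longest match for 73.7.197.141 is 73.0.0.0/11 -> Router A
At Router A: longest match for 73.7.197.141 is 73.0.0.0/12 -> directly connected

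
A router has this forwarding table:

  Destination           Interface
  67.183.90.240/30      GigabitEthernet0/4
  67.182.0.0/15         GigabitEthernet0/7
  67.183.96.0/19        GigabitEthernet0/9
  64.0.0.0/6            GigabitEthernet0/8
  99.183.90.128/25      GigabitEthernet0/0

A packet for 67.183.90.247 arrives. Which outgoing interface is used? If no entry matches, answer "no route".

GigabitEthernet0/7

Routes whose prefix contains 67.183.90.247:
  64.0.0.0/6 (64.0.0.0 - 67.255.255.255) -> GigabitEthernet0/8
  67.182.0.0/15 (67.182.0.0 - 67.183.255.255) -> GigabitEthernet0/7
More-specific entries that do NOT match:
  67.183.90.240/30 (67.183.90.240 - 67.183.90.243) does not contain 67.183.90.247
  99.183.90.128/25 (99.183.90.128 - 99.183.90.255) does not contain 67.183.90.247
  67.183.96.0/19 (67.183.96.0 - 67.183.127.255) does not contain 67.183.90.247
Longest matching prefix is /15 -> interface GigabitEthernet0/7.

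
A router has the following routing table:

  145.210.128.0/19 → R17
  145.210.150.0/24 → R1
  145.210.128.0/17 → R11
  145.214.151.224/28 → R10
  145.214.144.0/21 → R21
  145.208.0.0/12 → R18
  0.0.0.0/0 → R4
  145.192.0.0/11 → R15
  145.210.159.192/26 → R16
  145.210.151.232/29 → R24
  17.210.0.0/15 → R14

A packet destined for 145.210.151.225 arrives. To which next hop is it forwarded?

Routes whose prefix contains 145.210.151.225:
  0.0.0.0/0 (default, matches everything) -> R4
  145.192.0.0/11 (145.192.0.0 - 145.223.255.255) -> R15
  145.208.0.0/12 (145.208.0.0 - 145.223.255.255) -> R18
  145.210.128.0/17 (145.210.128.0 - 145.210.255.255) -> R11
  145.210.128.0/19 (145.210.128.0 - 145.210.159.255) -> R17
More-specific entries that do NOT match:
  145.210.151.232/29 (145.210.151.232 - 145.210.151.239) does not contain 145.210.151.225
  145.214.151.224/28 (145.214.151.224 - 145.214.151.239) does not contain 145.210.151.225
  145.210.159.192/26 (145.210.159.192 - 145.210.159.255) does not contain 145.210.151.225
  145.210.150.0/24 (145.210.150.0 - 145.210.150.255) does not contain 145.210.151.225
  145.214.144.0/21 (145.214.144.0 - 145.214.151.255) does not contain 145.210.151.225
Longest matching prefix is /19 -> next hop R17.

R17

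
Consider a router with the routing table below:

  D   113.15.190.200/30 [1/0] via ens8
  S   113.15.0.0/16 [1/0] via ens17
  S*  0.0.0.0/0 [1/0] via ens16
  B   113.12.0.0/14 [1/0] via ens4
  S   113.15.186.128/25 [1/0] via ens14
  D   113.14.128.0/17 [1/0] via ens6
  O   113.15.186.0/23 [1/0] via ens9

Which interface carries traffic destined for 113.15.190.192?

ens17

Routes whose prefix contains 113.15.190.192:
  0.0.0.0/0 (default, matches everything) -> ens16
  113.12.0.0/14 (113.12.0.0 - 113.15.255.255) -> ens4
  113.15.0.0/16 (113.15.0.0 - 113.15.255.255) -> ens17
More-specific entries that do NOT match:
  113.15.190.200/30 (113.15.190.200 - 113.15.190.203) does not contain 113.15.190.192
  113.15.186.128/25 (113.15.186.128 - 113.15.186.255) does not contain 113.15.190.192
  113.15.186.0/23 (113.15.186.0 - 113.15.187.255) does not contain 113.15.190.192
  113.14.128.0/17 (113.14.128.0 - 113.14.255.255) does not contain 113.15.190.192
Longest matching prefix is /16 -> interface ens17.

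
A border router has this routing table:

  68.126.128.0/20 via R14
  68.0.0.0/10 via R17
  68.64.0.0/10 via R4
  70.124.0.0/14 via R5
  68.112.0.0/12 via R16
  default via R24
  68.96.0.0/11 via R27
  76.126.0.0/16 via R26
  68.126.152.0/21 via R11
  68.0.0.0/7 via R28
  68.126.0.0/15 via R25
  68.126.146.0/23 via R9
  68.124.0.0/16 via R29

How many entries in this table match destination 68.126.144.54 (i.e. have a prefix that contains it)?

6

Prefixes containing 68.126.144.54:
  0.0.0.0/0 (default, matches everything)
  68.0.0.0/7 (68.0.0.0 - 69.255.255.255)
  68.64.0.0/10 (68.64.0.0 - 68.127.255.255)
  68.96.0.0/11 (68.96.0.0 - 68.127.255.255)
  68.112.0.0/12 (68.112.0.0 - 68.127.255.255)
  68.126.0.0/15 (68.126.0.0 - 68.127.255.255)
Total matching entries: 6.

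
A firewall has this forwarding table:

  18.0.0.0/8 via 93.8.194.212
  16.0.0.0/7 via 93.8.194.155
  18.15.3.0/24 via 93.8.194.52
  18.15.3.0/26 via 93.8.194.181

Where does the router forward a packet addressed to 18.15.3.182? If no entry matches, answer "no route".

Routes whose prefix contains 18.15.3.182:
  18.0.0.0/8 (18.0.0.0 - 18.255.255.255) -> 93.8.194.212
  18.15.3.0/24 (18.15.3.0 - 18.15.3.255) -> 93.8.194.52
More-specific entries that do NOT match:
  18.15.3.0/26 (18.15.3.0 - 18.15.3.63) does not contain 18.15.3.182
Longest matching prefix is /24 -> next hop 93.8.194.52.

93.8.194.52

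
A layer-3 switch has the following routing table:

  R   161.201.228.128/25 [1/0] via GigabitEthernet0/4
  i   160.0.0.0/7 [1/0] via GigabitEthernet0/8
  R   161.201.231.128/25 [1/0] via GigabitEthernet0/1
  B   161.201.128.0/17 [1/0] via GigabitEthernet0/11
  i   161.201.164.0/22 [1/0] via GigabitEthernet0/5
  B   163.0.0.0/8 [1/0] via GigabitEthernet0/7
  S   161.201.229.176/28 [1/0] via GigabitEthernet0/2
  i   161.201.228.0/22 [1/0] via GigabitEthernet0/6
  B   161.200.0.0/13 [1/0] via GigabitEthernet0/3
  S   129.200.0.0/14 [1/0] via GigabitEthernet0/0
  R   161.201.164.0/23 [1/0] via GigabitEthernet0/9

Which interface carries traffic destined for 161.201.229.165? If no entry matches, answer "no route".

Routes whose prefix contains 161.201.229.165:
  160.0.0.0/7 (160.0.0.0 - 161.255.255.255) -> GigabitEthernet0/8
  161.200.0.0/13 (161.200.0.0 - 161.207.255.255) -> GigabitEthernet0/3
  161.201.128.0/17 (161.201.128.0 - 161.201.255.255) -> GigabitEthernet0/11
  161.201.228.0/22 (161.201.228.0 - 161.201.231.255) -> GigabitEthernet0/6
More-specific entries that do NOT match:
  161.201.229.176/28 (161.201.229.176 - 161.201.229.191) does not contain 161.201.229.165
  161.201.228.128/25 (161.201.228.128 - 161.201.228.255) does not contain 161.201.229.165
  161.201.231.128/25 (161.201.231.128 - 161.201.231.255) does not contain 161.201.229.165
  161.201.164.0/23 (161.201.164.0 - 161.201.165.255) does not contain 161.201.229.165
Longest matching prefix is /22 -> interface GigabitEthernet0/6.

GigabitEthernet0/6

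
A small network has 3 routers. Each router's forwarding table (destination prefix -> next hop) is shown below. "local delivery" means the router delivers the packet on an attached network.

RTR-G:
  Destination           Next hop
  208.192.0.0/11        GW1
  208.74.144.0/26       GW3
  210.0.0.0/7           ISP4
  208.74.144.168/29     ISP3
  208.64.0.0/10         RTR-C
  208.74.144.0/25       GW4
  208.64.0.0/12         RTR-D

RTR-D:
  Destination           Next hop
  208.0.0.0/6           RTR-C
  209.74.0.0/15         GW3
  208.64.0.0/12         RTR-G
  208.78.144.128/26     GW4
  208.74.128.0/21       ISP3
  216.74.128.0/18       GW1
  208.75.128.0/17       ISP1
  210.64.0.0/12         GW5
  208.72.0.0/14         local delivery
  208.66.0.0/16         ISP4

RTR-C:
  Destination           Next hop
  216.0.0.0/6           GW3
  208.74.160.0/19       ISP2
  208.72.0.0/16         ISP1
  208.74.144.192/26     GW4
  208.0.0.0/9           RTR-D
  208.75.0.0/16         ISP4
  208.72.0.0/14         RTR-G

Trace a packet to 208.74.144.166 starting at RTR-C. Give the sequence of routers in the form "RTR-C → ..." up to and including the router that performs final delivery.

RTR-C → RTR-G → RTR-D

At RTR-C: longest match for 208.74.144.166 is 208.72.0.0/14 -> RTR-G
At RTR-G: longest match for 208.74.144.166 is 208.64.0.0/12 -> RTR-D
At RTR-D: longest match for 208.74.144.166 is 208.72.0.0/14 -> local delivery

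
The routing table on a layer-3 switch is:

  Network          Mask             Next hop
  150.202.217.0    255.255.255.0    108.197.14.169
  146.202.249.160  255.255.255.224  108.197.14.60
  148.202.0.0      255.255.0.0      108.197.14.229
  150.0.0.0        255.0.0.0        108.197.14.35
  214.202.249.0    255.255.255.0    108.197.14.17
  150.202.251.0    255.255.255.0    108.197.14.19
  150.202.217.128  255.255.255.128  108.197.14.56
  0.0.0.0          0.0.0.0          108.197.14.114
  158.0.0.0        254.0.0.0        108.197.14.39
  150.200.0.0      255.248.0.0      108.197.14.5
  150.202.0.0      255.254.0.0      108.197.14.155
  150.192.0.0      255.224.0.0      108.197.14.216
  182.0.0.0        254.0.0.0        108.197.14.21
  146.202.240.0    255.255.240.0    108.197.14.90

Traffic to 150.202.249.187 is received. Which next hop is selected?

108.197.14.155

Routes whose prefix contains 150.202.249.187:
  0.0.0.0/0 (default, matches everything) -> 108.197.14.114
  150.0.0.0/8 (150.0.0.0 - 150.255.255.255) -> 108.197.14.35
  150.192.0.0/11 (150.192.0.0 - 150.223.255.255) -> 108.197.14.216
  150.200.0.0/13 (150.200.0.0 - 150.207.255.255) -> 108.197.14.5
  150.202.0.0/15 (150.202.0.0 - 150.203.255.255) -> 108.197.14.155
More-specific entries that do NOT match:
  146.202.249.160/27 (146.202.249.160 - 146.202.249.191) does not contain 150.202.249.187
  150.202.217.128/25 (150.202.217.128 - 150.202.217.255) does not contain 150.202.249.187
  150.202.217.0/24 (150.202.217.0 - 150.202.217.255) does not contain 150.202.249.187
  214.202.249.0/24 (214.202.249.0 - 214.202.249.255) does not contain 150.202.249.187
  150.202.251.0/24 (150.202.251.0 - 150.202.251.255) does not contain 150.202.249.187
  146.202.240.0/20 (146.202.240.0 - 146.202.255.255) does not contain 150.202.249.187
  148.202.0.0/16 (148.202.0.0 - 148.202.255.255) does not contain 150.202.249.187
Longest matching prefix is /15 -> next hop 108.197.14.155.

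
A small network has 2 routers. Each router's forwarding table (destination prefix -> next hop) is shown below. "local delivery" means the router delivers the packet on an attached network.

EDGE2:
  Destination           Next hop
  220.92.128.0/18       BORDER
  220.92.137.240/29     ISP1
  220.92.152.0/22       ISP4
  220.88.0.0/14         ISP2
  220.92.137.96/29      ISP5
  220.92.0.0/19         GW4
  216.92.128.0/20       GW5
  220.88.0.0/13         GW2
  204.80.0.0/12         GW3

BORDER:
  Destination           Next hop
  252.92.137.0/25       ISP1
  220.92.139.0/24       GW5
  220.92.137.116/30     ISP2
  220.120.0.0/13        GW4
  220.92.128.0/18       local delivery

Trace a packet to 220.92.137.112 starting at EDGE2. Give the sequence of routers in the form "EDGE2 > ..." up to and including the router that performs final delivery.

EDGE2 > BORDER

At EDGE2: longest match for 220.92.137.112 is 220.92.128.0/18 -> BORDER
At BORDER: longest match for 220.92.137.112 is 220.92.128.0/18 -> local delivery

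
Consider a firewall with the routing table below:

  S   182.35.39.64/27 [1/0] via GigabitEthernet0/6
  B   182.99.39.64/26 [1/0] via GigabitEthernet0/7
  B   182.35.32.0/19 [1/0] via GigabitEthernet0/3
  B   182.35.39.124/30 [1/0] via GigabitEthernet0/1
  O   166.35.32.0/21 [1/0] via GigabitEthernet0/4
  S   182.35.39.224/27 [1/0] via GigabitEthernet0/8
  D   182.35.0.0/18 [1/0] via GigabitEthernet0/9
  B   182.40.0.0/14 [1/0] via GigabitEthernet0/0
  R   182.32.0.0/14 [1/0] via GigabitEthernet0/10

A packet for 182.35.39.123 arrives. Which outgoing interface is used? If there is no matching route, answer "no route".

GigabitEthernet0/3

Routes whose prefix contains 182.35.39.123:
  182.32.0.0/14 (182.32.0.0 - 182.35.255.255) -> GigabitEthernet0/10
  182.35.0.0/18 (182.35.0.0 - 182.35.63.255) -> GigabitEthernet0/9
  182.35.32.0/19 (182.35.32.0 - 182.35.63.255) -> GigabitEthernet0/3
More-specific entries that do NOT match:
  182.35.39.124/30 (182.35.39.124 - 182.35.39.127) does not contain 182.35.39.123
  182.35.39.64/27 (182.35.39.64 - 182.35.39.95) does not contain 182.35.39.123
  182.35.39.224/27 (182.35.39.224 - 182.35.39.255) does not contain 182.35.39.123
  182.99.39.64/26 (182.99.39.64 - 182.99.39.127) does not contain 182.35.39.123
  166.35.32.0/21 (166.35.32.0 - 166.35.39.255) does not contain 182.35.39.123
Longest matching prefix is /19 -> interface GigabitEthernet0/3.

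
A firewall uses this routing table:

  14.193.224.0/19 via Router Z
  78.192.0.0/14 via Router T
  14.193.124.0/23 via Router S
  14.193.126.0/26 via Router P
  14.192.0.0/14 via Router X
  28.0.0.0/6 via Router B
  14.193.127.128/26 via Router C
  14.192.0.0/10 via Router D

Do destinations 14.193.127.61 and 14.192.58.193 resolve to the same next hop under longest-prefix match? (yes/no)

14.193.127.61: longest match 14.192.0.0/14 -> Router X
14.192.58.193: longest match 14.192.0.0/14 -> Router X

yes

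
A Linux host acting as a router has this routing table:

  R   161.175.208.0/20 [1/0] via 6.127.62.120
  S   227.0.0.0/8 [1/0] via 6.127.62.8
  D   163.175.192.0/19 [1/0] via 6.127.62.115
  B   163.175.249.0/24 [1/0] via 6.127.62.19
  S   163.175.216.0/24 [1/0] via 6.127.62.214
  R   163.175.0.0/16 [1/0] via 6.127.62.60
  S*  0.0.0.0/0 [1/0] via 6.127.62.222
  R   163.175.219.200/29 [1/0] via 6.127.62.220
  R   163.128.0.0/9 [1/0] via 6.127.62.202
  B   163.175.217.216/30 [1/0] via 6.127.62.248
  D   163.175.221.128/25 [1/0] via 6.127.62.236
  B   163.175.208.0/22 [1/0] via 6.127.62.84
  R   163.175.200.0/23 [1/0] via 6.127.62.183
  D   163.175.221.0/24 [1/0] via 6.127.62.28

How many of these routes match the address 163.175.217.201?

4

Prefixes containing 163.175.217.201:
  0.0.0.0/0 (default, matches everything)
  163.128.0.0/9 (163.128.0.0 - 163.255.255.255)
  163.175.0.0/16 (163.175.0.0 - 163.175.255.255)
  163.175.192.0/19 (163.175.192.0 - 163.175.223.255)
Total matching entries: 4.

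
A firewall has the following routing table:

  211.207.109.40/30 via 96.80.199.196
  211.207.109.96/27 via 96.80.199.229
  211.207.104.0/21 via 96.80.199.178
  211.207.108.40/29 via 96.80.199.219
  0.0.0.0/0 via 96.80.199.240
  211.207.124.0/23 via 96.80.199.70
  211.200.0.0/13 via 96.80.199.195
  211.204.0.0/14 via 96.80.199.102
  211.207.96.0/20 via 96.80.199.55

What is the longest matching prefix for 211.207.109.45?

211.207.104.0/21

Entries matching 211.207.109.45:
  0.0.0.0/0 (default, matches everything)
  211.200.0.0/13 (211.200.0.0 - 211.207.255.255)
  211.204.0.0/14 (211.204.0.0 - 211.207.255.255)
  211.207.96.0/20 (211.207.96.0 - 211.207.111.255)
  211.207.104.0/21 (211.207.104.0 - 211.207.111.255)
Most specific is 211.207.104.0/21.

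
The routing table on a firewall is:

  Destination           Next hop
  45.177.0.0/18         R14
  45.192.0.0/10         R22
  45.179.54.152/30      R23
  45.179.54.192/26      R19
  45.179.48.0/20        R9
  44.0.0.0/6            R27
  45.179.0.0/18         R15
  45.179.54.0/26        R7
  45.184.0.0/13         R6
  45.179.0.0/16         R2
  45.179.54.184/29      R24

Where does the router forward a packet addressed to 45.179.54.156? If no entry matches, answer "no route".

R9

Routes whose prefix contains 45.179.54.156:
  44.0.0.0/6 (44.0.0.0 - 47.255.255.255) -> R27
  45.179.0.0/16 (45.179.0.0 - 45.179.255.255) -> R2
  45.179.0.0/18 (45.179.0.0 - 45.179.63.255) -> R15
  45.179.48.0/20 (45.179.48.0 - 45.179.63.255) -> R9
More-specific entries that do NOT match:
  45.179.54.152/30 (45.179.54.152 - 45.179.54.155) does not contain 45.179.54.156
  45.179.54.184/29 (45.179.54.184 - 45.179.54.191) does not contain 45.179.54.156
  45.179.54.192/26 (45.179.54.192 - 45.179.54.255) does not contain 45.179.54.156
  45.179.54.0/26 (45.179.54.0 - 45.179.54.63) does not contain 45.179.54.156
Longest matching prefix is /20 -> next hop R9.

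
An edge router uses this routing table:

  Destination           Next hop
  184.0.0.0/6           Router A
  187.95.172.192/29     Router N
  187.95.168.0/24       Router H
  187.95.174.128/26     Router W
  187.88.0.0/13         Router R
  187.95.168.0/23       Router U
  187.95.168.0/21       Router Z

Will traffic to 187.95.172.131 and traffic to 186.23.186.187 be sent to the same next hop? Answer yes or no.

187.95.172.131: longest match 187.95.168.0/21 -> Router Z
186.23.186.187: longest match 184.0.0.0/6 -> Router A

no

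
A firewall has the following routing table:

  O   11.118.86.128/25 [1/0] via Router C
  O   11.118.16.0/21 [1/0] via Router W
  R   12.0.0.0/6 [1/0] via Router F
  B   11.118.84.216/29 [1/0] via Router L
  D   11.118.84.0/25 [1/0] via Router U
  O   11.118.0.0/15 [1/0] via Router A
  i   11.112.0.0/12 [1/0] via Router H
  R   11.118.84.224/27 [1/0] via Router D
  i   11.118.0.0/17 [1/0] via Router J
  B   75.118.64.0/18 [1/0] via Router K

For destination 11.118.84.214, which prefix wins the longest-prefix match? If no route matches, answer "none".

11.118.0.0/17

Entries matching 11.118.84.214:
  11.112.0.0/12 (11.112.0.0 - 11.127.255.255)
  11.118.0.0/15 (11.118.0.0 - 11.119.255.255)
  11.118.0.0/17 (11.118.0.0 - 11.118.127.255)
Most specific is 11.118.0.0/17.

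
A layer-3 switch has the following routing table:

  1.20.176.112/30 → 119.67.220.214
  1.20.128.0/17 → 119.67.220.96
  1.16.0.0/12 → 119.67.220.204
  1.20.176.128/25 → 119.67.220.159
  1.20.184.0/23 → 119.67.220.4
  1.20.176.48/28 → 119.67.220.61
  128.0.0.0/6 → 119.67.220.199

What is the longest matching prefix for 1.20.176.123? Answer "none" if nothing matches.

1.20.128.0/17

Entries matching 1.20.176.123:
  1.16.0.0/12 (1.16.0.0 - 1.31.255.255)
  1.20.128.0/17 (1.20.128.0 - 1.20.255.255)
Most specific is 1.20.128.0/17.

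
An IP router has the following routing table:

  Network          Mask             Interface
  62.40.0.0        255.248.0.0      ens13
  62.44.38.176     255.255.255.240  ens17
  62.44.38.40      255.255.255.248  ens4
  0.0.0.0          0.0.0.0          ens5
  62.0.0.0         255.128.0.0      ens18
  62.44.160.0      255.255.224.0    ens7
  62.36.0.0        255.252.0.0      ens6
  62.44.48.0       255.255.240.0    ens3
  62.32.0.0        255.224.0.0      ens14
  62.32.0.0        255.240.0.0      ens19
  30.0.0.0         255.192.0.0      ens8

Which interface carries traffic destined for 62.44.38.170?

Routes whose prefix contains 62.44.38.170:
  0.0.0.0/0 (default, matches everything) -> ens5
  62.0.0.0/9 (62.0.0.0 - 62.127.255.255) -> ens18
  62.32.0.0/11 (62.32.0.0 - 62.63.255.255) -> ens14
  62.32.0.0/12 (62.32.0.0 - 62.47.255.255) -> ens19
  62.40.0.0/13 (62.40.0.0 - 62.47.255.255) -> ens13
More-specific entries that do NOT match:
  62.44.38.40/29 (62.44.38.40 - 62.44.38.47) does not contain 62.44.38.170
  62.44.38.176/28 (62.44.38.176 - 62.44.38.191) does not contain 62.44.38.170
  62.44.48.0/20 (62.44.48.0 - 62.44.63.255) does not contain 62.44.38.170
  62.44.160.0/19 (62.44.160.0 - 62.44.191.255) does not contain 62.44.38.170
  62.36.0.0/14 (62.36.0.0 - 62.39.255.255) does not contain 62.44.38.170
Longest matching prefix is /13 -> interface ens13.

ens13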